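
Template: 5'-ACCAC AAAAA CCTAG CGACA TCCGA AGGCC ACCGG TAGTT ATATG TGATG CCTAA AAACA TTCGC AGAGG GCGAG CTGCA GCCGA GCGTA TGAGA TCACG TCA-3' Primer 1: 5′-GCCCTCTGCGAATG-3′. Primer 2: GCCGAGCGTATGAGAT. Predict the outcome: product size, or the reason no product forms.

No product — the primers' 3' ends point away from each other.

Primer 1 (GCCCTCTGCGAATG) has reverse complement CATTCGCAGAGGGC, which matches the top strand at positions 59–72; primer 1 anneals to the top strand there with its 3' end pointing upstream toward position 59.
Primer 2 (GCCGAGCGTATGAGAT) matches the top strand directly at positions 81–96; it anneals to the bottom strand with its 3' end pointing downstream toward position 96.
The 3' ends diverge (primer 1 extends toward position 1, primer 2 toward position 103), so the primers never converge on a shared product.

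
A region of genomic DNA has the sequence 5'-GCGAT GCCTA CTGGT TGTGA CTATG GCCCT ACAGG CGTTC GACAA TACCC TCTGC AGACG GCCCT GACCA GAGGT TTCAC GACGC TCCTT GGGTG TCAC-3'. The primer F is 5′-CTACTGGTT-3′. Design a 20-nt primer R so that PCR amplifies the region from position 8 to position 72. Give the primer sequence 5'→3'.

5'-TCTGGTCAGGGCCGTCTGCA-3'

The product's 3' end on the top strand is position 72.
The reverse primer anneals to the top strand over positions 53–72, i.e. to TGCAGACGGCCCTGACCAGA.
Its sequence written 5'→3' is the reverse complement: TCTGGTCAGGGCCGTCTGCA.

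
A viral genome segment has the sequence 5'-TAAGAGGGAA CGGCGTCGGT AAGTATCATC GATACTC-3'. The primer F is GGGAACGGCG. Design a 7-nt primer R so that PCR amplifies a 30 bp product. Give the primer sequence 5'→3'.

5'-GTATCGA-3'

The forward primer binds at positions 6–15, so a 30 bp product ends at position 6 + 30 − 1 = 35.
The reverse primer anneals to the top strand over positions 29–35, i.e. to TCGATAC.
Its sequence written 5'→3' is the reverse complement: GTATCGA.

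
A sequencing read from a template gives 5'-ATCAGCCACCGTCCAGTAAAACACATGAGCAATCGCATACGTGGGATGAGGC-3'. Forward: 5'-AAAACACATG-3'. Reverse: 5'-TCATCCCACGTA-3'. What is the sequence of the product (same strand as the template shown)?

5'-AAAACACATGAGCAATCGCATACGTGGGATGA-3'

Scanning the template, AAAACACATG occurs at positions 18–27; this primer anneals to the bottom strand there with its 3' end pointing downstream.
Taking the reverse complement of TCATCCCACGTA gives TACGTGGGATGA, found at positions 38–49 on the template; the primer anneals here to the top strand with its 3' end pointing upstream.
The product is the template from position 18 through 49 (32 bp).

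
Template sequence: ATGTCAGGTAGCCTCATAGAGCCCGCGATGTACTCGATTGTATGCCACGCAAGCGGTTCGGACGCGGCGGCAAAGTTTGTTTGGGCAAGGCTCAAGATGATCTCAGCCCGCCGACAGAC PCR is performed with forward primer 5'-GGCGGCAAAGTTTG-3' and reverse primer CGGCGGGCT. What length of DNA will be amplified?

48 bp

The forward primer matches the template at positions 66–79.
Reverse complement of the reverse primer: AGCCCGCCG. This occurs on the top strand at positions 105–113.
The product runs from position 66 to position 113, so its length is 113 − 66 + 1 = 48 bp.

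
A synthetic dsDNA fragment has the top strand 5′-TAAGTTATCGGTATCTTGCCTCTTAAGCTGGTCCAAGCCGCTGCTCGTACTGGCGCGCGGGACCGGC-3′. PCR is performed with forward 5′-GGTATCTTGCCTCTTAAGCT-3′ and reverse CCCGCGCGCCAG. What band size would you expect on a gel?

52 bp

The forward primer matches the template at positions 10–29.
Taking the reverse complement of CCCGCGCGCCAG gives CTGGCGCGCGGG, found at positions 50–61 on the template; the primer anneals here to the top strand with its 3' end pointing upstream.
Product length = (reverse-primer end) − (forward-primer start) + 1 = 61 − 10 + 1 = 52 bp.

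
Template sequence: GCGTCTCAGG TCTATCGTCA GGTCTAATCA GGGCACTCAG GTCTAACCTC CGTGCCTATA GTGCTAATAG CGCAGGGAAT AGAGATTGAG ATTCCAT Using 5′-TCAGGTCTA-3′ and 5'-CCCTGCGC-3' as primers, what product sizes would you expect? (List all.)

72 bp, 60 bp, 41 bp

The forward primer TCAGGTCTA matches the top strand at positions 6–14, 18–26, 37–45.
The reverse primer's reverse complement is GCGCAGGG, matching at positions 70–77.
Each forward site pairs with the reverse site to give a product ending at position 77: sizes 72, 60, 41 bp.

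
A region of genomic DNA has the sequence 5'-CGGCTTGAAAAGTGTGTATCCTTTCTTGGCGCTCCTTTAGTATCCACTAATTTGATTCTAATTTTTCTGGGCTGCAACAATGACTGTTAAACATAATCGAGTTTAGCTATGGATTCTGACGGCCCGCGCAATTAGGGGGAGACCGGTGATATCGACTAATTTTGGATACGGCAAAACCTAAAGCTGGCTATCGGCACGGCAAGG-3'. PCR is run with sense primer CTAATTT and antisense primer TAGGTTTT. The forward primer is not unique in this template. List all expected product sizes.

134 bp, 123 bp, 25 bp

The forward primer CTAATTT matches the top strand at positions 47–53, 58–64, 156–162.
The reverse primer's reverse complement is AAAACCTA, matching at positions 173–180.
Each forward site pairs with the reverse site to give a product ending at position 180: sizes 134, 123, 25 bp.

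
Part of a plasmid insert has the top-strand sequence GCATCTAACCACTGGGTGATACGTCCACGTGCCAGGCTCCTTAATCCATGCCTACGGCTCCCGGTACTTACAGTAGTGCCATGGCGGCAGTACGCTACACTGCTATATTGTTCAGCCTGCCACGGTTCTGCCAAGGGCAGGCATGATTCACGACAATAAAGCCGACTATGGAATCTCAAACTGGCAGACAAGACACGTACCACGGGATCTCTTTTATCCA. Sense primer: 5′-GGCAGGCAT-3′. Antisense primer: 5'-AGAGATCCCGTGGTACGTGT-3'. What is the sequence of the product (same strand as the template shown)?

The forward primer matches the template at positions 136–144.
The reverse primer's reverse complement is ACACGTACCACGGGATCTCT, which matches the template at positions 193–212.
The product is the template from position 136 through 212 (77 bp).

5'-GGCAGGCATGATTCACGACAATAAAGCCGACTATGGAATCTCAAACTGGCAGACAAGACACGTACCACGGGATCTCT-3'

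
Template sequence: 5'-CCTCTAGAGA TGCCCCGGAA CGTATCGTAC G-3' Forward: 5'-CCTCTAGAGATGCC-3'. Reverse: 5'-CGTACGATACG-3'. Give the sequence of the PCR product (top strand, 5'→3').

5'-CCTCTAGAGATGCCCCGGAACGTATCGTACG-3'

The forward primer matches the template at positions 1–14.
The reverse primer's reverse complement is CGTATCGTACG, which matches the template at positions 21–31.
The product is the template from position 1 through 31 (31 bp).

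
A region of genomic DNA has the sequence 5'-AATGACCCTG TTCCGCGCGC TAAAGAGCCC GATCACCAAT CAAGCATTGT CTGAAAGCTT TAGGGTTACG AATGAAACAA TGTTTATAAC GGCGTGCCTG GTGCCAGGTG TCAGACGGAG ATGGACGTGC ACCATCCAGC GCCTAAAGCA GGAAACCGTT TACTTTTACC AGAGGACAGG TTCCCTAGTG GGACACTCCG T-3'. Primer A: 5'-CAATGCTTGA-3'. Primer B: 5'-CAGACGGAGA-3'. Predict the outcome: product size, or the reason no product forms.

No product — the primers' 3' ends point away from each other.

Primer A (CAATGCTTGA) has reverse complement TCAAGCATTG, which matches the top strand at positions 40–49; primer A anneals to the top strand there with its 3' end pointing upstream toward position 40.
Primer B (CAGACGGAGA) matches the top strand directly at positions 112–121; it anneals to the bottom strand with its 3' end pointing downstream toward position 121.
The 3' ends diverge (primer A extends toward position 1, primer B toward position 201), so the primers never converge on a shared product.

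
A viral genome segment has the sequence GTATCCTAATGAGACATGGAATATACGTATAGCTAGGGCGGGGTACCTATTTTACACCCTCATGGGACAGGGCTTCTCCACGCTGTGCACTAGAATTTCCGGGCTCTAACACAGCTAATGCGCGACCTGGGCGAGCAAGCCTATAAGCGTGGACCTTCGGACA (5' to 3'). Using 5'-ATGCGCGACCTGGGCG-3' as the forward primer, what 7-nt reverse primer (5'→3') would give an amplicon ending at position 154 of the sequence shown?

5'-GTCCACG-3'

The forward primer binds at positions 118–133; the product's 3' end on the top strand is position 154.
The reverse primer anneals to the top strand over positions 148–154, i.e. to CGTGGAC.
Its sequence written 5'→3' is the reverse complement: GTCCACG.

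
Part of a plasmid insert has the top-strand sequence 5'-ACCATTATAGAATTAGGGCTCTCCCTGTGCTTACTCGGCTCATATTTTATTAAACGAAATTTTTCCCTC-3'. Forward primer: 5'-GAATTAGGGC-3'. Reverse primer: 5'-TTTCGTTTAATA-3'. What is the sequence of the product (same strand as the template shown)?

5'-GAATTAGGGCTCTCCCTGTGCTTACTCGGCTCATATTTTATTAAACGAAA-3'

Scanning the template, GAATTAGGGC occurs at positions 10–19; this primer anneals to the bottom strand there with its 3' end pointing downstream.
Taking the reverse complement of TTTCGTTTAATA gives TATTAAACGAAA, found at positions 48–59 on the template; the primer anneals here to the top strand with its 3' end pointing upstream.
The product is the template from position 10 through 59 (50 bp).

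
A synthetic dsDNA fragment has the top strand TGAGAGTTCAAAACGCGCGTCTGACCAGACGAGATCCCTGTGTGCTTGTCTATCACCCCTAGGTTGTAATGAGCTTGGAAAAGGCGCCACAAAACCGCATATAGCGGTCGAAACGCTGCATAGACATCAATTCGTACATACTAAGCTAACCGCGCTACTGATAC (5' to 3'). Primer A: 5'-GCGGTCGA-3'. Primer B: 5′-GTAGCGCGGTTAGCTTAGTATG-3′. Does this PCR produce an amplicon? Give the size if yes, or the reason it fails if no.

Primer A (GCGGTCGA) matches the top strand at positions 104–111; it acts as a forward primer.
Primer B's reverse complement is CATACTAAGCTAACCGCGCTAC, matching the top strand at positions 137–158; it acts as a reverse primer.
The 3' ends face each other across positions 104–158, giving a 55 bp product.

Yes — a 55 bp product.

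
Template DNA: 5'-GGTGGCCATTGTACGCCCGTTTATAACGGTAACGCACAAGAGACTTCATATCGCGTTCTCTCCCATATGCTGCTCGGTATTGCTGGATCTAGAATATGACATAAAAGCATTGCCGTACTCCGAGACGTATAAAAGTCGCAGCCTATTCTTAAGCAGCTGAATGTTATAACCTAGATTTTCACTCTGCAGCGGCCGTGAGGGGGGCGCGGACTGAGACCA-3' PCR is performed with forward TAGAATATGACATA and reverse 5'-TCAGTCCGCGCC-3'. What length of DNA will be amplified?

The forward primer matches the template at positions 90–103.
Reverse complement of the reverse primer: GGCGCGGACTGA. This occurs on the top strand at positions 203–214.
Product length = (reverse-primer end) − (forward-primer start) + 1 = 214 − 90 + 1 = 125 bp.

125 bp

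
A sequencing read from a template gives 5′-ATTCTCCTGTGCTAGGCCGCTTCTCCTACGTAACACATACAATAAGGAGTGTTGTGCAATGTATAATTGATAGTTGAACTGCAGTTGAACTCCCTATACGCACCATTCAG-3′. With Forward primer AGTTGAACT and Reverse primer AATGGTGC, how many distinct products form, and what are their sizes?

Two products: 36 bp, 25 bp

The forward primer AGTTGAACT matches the top strand at positions 72–80, 83–91.
The reverse primer's reverse complement is GCACCATT, matching at positions 100–107.
Each forward site pairs with the reverse site to give a product ending at position 107: sizes 36, 25 bp.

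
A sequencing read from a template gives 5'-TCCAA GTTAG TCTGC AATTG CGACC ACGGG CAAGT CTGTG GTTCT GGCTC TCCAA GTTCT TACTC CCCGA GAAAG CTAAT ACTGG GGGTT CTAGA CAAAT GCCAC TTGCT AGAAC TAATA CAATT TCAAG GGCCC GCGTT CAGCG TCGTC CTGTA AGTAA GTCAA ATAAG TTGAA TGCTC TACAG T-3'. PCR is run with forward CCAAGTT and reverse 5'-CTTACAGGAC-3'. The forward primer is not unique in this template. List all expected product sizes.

The forward primer CCAAGTT matches the top strand at positions 2–8, 52–58.
The reverse primer's reverse complement is GTCCTGTAAG, matching at positions 148–157.
Each forward site pairs with the reverse site to give a product ending at position 157: sizes 156, 106 bp.

156 bp, 106 bp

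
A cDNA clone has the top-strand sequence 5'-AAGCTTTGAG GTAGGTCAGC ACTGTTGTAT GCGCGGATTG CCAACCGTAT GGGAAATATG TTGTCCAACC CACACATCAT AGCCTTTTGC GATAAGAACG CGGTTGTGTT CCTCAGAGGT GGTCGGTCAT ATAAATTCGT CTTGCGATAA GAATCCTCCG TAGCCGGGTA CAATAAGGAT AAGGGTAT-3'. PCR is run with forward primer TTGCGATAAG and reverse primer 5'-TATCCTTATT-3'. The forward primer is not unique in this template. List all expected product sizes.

95 bp, 40 bp

The forward primer TTGCGATAAG matches the top strand at positions 87–96, 142–151.
The reverse primer's reverse complement is AATAAGGATA, matching at positions 172–181.
Each forward site pairs with the reverse site to give a product ending at position 181: sizes 95, 40 bp.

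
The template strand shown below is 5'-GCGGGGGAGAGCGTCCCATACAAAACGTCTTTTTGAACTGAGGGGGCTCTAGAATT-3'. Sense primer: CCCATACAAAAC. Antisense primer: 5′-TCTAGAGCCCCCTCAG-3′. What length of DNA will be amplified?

39 bp

The forward primer matches the template at positions 15–26.
Taking the reverse complement of TCTAGAGCCCCCTCAG gives CTGAGGGGGCTCTAGA, found at positions 38–53 on the template; the primer anneals here to the top strand with its 3' end pointing upstream.
Amplicon spans positions 15–53: 39 bp.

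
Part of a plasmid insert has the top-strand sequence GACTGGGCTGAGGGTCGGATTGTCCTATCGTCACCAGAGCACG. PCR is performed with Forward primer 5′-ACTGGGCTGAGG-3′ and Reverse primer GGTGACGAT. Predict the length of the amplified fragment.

The forward primer matches the template at positions 2–13.
Taking the reverse complement of GGTGACGAT gives ATCGTCACC, found at positions 27–35 on the template; the primer anneals here to the top strand with its 3' end pointing upstream.
The product runs from position 2 to position 35, so its length is 35 − 2 + 1 = 34 bp.

34 bp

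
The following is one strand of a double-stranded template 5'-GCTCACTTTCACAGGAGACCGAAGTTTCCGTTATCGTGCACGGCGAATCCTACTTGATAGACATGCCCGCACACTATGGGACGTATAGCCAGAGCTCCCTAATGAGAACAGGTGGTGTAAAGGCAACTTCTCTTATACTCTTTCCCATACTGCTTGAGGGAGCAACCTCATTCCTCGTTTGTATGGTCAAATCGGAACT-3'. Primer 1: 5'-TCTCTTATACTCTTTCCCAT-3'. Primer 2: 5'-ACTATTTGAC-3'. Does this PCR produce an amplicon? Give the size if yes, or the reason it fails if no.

Primer 2 (ACTATTTGAC) does not match the top strand, and its reverse complement GTCAAATAGT does not match either.
With no annealing site for primer 2, no amplification occurs.

No product — primer 2 has no binding site in the template.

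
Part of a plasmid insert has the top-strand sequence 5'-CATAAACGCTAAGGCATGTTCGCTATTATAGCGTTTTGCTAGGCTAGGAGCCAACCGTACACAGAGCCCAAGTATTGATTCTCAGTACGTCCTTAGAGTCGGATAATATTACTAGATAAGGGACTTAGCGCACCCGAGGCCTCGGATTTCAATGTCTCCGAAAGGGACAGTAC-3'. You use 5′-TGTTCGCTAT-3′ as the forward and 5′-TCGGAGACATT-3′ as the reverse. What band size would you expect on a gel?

Scanning the template, TGTTCGCTAT occurs at positions 17–26; this primer anneals to the bottom strand there with its 3' end pointing downstream.
Reverse complement of the reverse primer: AATGTCTCCGA. This occurs on the top strand at positions 151–161.
Product length = (reverse-primer end) − (forward-primer start) + 1 = 161 − 17 + 1 = 145 bp.

145 bp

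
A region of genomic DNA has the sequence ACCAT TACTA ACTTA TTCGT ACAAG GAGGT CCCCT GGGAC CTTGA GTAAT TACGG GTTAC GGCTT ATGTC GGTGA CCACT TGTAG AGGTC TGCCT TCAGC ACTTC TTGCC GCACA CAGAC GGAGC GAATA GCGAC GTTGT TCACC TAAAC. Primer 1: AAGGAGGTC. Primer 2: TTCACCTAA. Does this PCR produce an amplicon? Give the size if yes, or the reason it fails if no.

Primer 1 (AAGGAGGTC) matches the top strand at positions 23–31 (3' end points downstream).
Primer 2 (TTCACCTAA) also matches the top strand directly, at positions 140–148 — its reverse complement TTAGGTGAA is not present.
Both primers anneal to the bottom strand with 3' ends pointing the same way, so neither can prime synthesis back toward the other.

No product — both primers anneal to the same strand and extend in the same direction.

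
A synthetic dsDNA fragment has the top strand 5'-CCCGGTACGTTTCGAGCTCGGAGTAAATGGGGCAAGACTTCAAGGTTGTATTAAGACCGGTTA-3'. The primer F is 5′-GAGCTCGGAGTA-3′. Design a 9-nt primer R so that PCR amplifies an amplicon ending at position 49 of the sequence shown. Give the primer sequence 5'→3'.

5'-ACAACCTTG-3'

The forward primer binds at positions 14–25; the product's 3' end on the top strand is position 49.
The reverse primer anneals to the top strand over positions 41–49, i.e. to CAAGGTTGT.
Its sequence written 5'→3' is the reverse complement: ACAACCTTG.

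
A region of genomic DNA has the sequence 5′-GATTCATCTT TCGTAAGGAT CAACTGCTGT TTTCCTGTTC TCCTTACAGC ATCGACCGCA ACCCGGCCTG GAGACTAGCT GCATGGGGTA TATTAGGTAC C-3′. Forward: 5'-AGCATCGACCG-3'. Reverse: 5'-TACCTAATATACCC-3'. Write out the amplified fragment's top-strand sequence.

Forward primer AGCATCGACCG is found on the top strand at positions 48–58.
Reverse complement of the reverse primer: GGGTATATTAGGTA. This occurs on the top strand at positions 86–99.
The product is the template from position 48 through 99 (52 bp).

5'-AGCATCGACCGCAACCCGGCCTGGAGACTAGCTGCATGGGGTATATTAGGTA-3'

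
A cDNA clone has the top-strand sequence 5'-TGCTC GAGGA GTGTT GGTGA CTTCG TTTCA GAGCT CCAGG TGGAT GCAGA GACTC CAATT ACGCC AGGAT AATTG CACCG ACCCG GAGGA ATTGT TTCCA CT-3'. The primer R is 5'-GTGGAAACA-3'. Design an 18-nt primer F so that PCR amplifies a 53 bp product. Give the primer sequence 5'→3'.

5'-GAGACTCCAATTACGCCA-3'

The reverse primer's reverse complement TGTTTCCAC matches the template at positions 93–101, so the product ends at position 101.
A 53 bp product then starts at position 101 − 53 + 1 = 49.
The forward primer is identical to the top strand there: GAGACTCCAATTACGCCA.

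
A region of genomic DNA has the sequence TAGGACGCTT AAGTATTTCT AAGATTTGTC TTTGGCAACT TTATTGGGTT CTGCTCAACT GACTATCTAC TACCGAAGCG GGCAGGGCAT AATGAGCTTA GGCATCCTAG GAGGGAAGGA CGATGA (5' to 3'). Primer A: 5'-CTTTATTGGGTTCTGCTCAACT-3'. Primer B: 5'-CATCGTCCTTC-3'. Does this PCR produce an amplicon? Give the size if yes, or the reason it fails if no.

Primer A (CTTTATTGGGTTCTGCTCAACT) matches the top strand at positions 39–60; it acts as a forward primer.
Primer B's reverse complement is GAAGGACGATG, matching the top strand at positions 115–125; it acts as a reverse primer.
The 3' ends face each other across positions 39–125, giving an 87 bp product.

Yes — an 87 bp product.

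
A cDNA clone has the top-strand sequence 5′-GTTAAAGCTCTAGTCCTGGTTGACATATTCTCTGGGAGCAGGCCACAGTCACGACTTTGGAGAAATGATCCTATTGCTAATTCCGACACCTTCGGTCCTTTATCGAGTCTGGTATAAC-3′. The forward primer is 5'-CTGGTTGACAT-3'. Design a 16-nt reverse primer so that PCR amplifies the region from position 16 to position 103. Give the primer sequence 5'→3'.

The product's 3' end on the top strand is position 103.
The reverse primer anneals to the top strand over positions 88–103, i.e. to ACCTTCGGTCCTTTAT.
Its sequence written 5'→3' is the reverse complement: ATAAAGGACCGAAGGT.

5'-ATAAAGGACCGAAGGT-3'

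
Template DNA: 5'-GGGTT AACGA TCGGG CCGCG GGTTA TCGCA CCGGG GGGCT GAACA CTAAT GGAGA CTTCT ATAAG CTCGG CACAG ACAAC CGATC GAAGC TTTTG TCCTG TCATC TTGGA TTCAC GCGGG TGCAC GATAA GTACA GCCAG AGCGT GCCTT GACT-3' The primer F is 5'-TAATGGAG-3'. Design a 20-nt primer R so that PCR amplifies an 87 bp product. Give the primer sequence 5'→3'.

The forward primer binds at positions 47–54, so an 87 bp product ends at position 47 + 87 − 1 = 133.
The reverse primer anneals to the top strand over positions 114–133, i.e. to ACGCGGGTGCACGATAAGTA.
Its sequence written 5'→3' is the reverse complement: TACTTATCGTGCACCCGCGT.

5'-TACTTATCGTGCACCCGCGT-3'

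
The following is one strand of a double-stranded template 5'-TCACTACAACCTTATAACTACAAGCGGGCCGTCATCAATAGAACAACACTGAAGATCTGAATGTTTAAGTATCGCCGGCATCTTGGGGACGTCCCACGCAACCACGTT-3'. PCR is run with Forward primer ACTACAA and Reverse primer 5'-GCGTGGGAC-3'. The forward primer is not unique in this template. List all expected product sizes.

97 bp, 83 bp

The forward primer ACTACAA matches the top strand at positions 3–9, 17–23.
The reverse primer's reverse complement is GTCCCACGC, matching at positions 91–99.
Each forward site pairs with the reverse site to give a product ending at position 99: sizes 97, 83 bp.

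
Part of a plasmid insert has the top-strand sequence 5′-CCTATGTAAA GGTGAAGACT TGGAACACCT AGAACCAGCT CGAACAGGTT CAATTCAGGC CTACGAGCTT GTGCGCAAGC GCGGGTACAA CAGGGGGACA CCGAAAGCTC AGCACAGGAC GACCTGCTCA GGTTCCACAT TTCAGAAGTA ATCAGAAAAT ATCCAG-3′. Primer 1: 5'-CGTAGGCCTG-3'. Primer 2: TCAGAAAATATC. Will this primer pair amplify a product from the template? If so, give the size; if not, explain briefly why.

Primer 1 (CGTAGGCCTG) has reverse complement CAGGCCTACG, which matches the top strand at positions 56–65; primer 1 anneals to the top strand there with its 3' end pointing upstream toward position 56.
Primer 2 (TCAGAAAATATC) matches the top strand directly at positions 152–163; it anneals to the bottom strand with its 3' end pointing downstream toward position 163.
The 3' ends diverge (primer 1 extends toward position 1, primer 2 toward position 166), so the primers never converge on a shared product.

No product — the primers' 3' ends point away from each other.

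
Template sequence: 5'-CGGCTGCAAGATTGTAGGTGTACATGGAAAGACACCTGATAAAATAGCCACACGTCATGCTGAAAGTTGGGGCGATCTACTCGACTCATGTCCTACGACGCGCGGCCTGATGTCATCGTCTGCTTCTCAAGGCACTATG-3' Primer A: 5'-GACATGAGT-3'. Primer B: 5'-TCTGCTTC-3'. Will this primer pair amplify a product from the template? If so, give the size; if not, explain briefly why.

No product — the primers' 3' ends point away from each other.

Primer A (GACATGAGT) has reverse complement ACTCATGTC, which matches the top strand at positions 84–92; primer A anneals to the top strand there with its 3' end pointing upstream toward position 84.
Primer B (TCTGCTTC) matches the top strand directly at positions 119–126; it anneals to the bottom strand with its 3' end pointing downstream toward position 126.
The 3' ends diverge (primer A extends toward position 1, primer B toward position 139), so the primers never converge on a shared product.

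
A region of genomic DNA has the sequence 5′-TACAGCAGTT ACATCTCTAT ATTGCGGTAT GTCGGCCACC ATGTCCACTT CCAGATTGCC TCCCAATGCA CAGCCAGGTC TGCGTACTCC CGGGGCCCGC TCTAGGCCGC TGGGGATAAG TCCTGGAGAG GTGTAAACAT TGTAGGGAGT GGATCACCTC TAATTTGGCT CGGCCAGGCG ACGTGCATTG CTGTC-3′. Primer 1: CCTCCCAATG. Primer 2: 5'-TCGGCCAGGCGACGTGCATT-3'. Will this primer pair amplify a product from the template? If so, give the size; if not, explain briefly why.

Primer 1 (CCTCCCAATG) matches the top strand at positions 59–68 (3' end points downstream).
Primer 2 (TCGGCCAGGCGACGTGCATT) also matches the top strand directly, at positions 170–189 — its reverse complement AATGCACGTCGCCTGGCCGA is not present.
Both primers anneal to the bottom strand with 3' ends pointing the same way, so neither can prime synthesis back toward the other.

No product — both primers anneal to the same strand and extend in the same direction.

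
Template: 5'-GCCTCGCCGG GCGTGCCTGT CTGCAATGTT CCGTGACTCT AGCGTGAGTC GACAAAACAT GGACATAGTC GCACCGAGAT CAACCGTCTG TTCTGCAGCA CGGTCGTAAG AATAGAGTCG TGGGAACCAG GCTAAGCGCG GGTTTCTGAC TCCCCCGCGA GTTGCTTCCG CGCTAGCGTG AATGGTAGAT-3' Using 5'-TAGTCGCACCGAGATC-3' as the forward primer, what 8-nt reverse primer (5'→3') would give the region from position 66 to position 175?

5'-TAGCGCGG-3'

The product's 3' end on the top strand is position 175.
The reverse primer anneals to the top strand over positions 168–175, i.e. to CCGCGCTA.
Its sequence written 5'→3' is the reverse complement: TAGCGCGG.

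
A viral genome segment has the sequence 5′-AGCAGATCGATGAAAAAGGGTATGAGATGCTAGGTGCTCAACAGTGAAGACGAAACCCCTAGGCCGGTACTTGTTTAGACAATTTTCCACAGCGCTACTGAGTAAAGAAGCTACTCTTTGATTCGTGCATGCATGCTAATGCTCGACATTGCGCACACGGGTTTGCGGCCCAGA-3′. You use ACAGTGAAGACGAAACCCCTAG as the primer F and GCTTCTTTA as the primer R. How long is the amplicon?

71 bp

Forward primer ACAGTGAAGACGAAACCCCTAG is found on the top strand at positions 41–62.
Taking the reverse complement of GCTTCTTTA gives TAAAGAAGC, found at positions 103–111 on the template; the primer anneals here to the top strand with its 3' end pointing upstream.
Product length = (reverse-primer end) − (forward-primer start) + 1 = 111 − 41 + 1 = 71 bp.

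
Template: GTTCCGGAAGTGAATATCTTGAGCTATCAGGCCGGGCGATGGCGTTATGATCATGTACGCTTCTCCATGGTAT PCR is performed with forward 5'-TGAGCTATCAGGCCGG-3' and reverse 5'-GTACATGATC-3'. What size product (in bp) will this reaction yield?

Forward primer TGAGCTATCAGGCCGG is found on the top strand at positions 20–35.
Reverse complement of the reverse primer: GATCATGTAC. This occurs on the top strand at positions 49–58.
The product runs from position 20 to position 58, so its length is 58 − 20 + 1 = 39 bp.

39 bp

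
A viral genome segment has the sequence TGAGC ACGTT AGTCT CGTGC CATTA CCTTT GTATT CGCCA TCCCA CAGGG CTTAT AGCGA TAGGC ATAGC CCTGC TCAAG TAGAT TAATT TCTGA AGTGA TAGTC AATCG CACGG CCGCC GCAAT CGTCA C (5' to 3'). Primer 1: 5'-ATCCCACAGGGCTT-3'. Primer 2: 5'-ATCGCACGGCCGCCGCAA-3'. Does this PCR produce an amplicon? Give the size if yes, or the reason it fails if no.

Primer 1 (ATCCCACAGGGCTT) matches the top strand at positions 40–53 (3' end points downstream).
Primer 2 (ATCGCACGGCCGCCGCAA) also matches the top strand directly, at positions 107–124 — its reverse complement TTGCGGCGGCCGTGCGAT is not present.
Both primers anneal to the bottom strand with 3' ends pointing the same way, so neither can prime synthesis back toward the other.

No product — both primers anneal to the same strand and extend in the same direction.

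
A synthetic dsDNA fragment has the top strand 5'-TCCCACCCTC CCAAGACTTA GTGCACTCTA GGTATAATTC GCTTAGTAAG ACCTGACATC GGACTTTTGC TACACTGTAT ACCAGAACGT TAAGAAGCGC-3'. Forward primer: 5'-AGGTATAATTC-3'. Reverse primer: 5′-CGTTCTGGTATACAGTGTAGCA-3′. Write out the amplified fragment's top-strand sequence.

5'-AGGTATAATTCGCTTAGTAAGACCTGACATCGGACTTTTGCTACACTGTATACCAGAACG-3'

Scanning the template, AGGTATAATTC occurs at positions 30–40; this primer anneals to the bottom strand there with its 3' end pointing downstream.
The reverse primer's reverse complement is TGCTACACTGTATACCAGAACG, which matches the template at positions 68–89.
The product is the template from position 30 through 89 (60 bp).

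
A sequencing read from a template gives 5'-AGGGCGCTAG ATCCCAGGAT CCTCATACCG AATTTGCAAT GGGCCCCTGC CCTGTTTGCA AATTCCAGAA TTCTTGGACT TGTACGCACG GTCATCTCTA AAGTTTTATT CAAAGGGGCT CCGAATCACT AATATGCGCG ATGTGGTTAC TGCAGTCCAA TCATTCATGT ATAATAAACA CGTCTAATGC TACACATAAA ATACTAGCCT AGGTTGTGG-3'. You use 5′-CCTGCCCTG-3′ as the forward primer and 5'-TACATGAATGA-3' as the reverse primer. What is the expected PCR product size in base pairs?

126 bp

The forward primer matches the template at positions 46–54.
Taking the reverse complement of TACATGAATGA gives TCATTCATGTA, found at positions 161–171 on the template; the primer anneals here to the top strand with its 3' end pointing upstream.
Product length = (reverse-primer end) − (forward-primer start) + 1 = 171 − 46 + 1 = 126 bp.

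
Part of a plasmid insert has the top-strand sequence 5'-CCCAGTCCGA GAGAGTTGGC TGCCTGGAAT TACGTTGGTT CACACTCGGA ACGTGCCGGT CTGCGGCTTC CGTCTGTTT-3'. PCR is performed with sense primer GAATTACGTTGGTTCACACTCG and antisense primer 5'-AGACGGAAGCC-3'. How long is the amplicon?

Forward primer GAATTACGTTGGTTCACACTCG is found on the top strand at positions 27–48.
Taking the reverse complement of AGACGGAAGCC gives GGCTTCCGTCT, found at positions 65–75 on the template; the primer anneals here to the top strand with its 3' end pointing upstream.
Product length = (reverse-primer end) − (forward-primer start) + 1 = 75 − 27 + 1 = 49 bp.

49 bp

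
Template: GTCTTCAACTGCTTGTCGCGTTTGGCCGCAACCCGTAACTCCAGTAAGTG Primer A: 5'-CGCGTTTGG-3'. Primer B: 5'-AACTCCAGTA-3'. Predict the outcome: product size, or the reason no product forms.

Primer A (CGCGTTTGG) matches the top strand at positions 17–25 (3' end points downstream).
Primer B (AACTCCAGTA) also matches the top strand directly, at positions 37–46 — its reverse complement TACTGGAGTT is not present.
Both primers anneal to the bottom strand with 3' ends pointing the same way, so neither can prime synthesis back toward the other.

No product — both primers anneal to the same strand and extend in the same direction.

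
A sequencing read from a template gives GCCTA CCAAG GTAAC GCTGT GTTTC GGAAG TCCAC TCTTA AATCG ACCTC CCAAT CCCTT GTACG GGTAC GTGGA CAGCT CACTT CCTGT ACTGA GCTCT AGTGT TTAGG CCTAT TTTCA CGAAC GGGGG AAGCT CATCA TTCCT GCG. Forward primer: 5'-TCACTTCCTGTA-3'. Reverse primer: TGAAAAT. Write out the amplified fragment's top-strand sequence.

Forward primer TCACTTCCTGTA is found on the top strand at positions 80–91.
Taking the reverse complement of TGAAAAT gives ATTTTCA, found at positions 114–120 on the template; the primer anneals here to the top strand with its 3' end pointing upstream.
The product is the template from position 80 through 120 (41 bp).

5'-TCACTTCCTGTACTGAGCTCTAGTGTTTAGGCCTATTTTCA-3'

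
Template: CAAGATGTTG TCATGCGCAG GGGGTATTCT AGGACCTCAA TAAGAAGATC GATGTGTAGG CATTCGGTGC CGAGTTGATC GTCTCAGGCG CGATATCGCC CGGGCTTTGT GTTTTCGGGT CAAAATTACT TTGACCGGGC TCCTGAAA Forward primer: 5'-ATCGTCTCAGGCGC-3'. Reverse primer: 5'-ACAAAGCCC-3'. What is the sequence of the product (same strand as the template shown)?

5'-ATCGTCTCAGGCGCGATATCGCCCGGGCTTTGT-3'

Forward primer ATCGTCTCAGGCGC is found on the top strand at positions 78–91.
Taking the reverse complement of ACAAAGCCC gives GGGCTTTGT, found at positions 102–110 on the template; the primer anneals here to the top strand with its 3' end pointing upstream.
The product is the template from position 78 through 110 (33 bp).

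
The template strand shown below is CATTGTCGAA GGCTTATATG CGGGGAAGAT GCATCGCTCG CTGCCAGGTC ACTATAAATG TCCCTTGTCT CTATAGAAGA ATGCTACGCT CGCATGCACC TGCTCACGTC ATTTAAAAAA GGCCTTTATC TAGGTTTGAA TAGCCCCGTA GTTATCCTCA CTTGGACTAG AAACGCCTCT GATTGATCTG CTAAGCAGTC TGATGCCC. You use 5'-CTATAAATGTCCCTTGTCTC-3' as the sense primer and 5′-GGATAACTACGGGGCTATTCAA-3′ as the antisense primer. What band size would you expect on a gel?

The forward primer matches the template at positions 52–71.
Taking the reverse complement of GGATAACTACGGGGCTATTCAA gives TTGAATAGCCCCGTAGTTATCC, found at positions 136–157 on the template; the primer anneals here to the top strand with its 3' end pointing upstream.
The product runs from position 52 to position 157, so its length is 157 − 52 + 1 = 106 bp.

106 bp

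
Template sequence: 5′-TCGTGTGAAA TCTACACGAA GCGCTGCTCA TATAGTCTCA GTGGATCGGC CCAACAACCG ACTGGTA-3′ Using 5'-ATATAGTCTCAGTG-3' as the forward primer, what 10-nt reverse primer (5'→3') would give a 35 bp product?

The forward primer binds at positions 30–43, so a 35 bp product ends at position 30 + 35 − 1 = 64.
The reverse primer anneals to the top strand over positions 55–64, i.e. to CAACCGACTG.
Its sequence written 5'→3' is the reverse complement: CAGTCGGTTG.

5'-CAGTCGGTTG-3'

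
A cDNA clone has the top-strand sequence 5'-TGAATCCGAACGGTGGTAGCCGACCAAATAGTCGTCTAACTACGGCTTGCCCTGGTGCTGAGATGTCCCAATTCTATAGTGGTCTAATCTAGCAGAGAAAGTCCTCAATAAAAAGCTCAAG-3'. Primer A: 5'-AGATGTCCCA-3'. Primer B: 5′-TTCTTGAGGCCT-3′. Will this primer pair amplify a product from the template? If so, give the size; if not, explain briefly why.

Primer B (TTCTTGAGGCCT) does not match the top strand, and its reverse complement AGGCCTCAAGAA does not match either.
With no annealing site for primer B, no amplification occurs.

No product — primer B has no binding site in the template.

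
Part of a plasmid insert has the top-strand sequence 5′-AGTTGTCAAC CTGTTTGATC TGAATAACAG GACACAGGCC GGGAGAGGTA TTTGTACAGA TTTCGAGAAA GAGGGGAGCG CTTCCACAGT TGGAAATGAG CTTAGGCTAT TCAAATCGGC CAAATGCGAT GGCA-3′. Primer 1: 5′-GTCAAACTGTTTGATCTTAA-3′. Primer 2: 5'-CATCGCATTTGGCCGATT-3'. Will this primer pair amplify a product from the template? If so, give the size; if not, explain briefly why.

No product — primer 1 has no binding site in the template.

Primer 1 (GTCAAACTGTTTGATCTTAA) does not match the top strand, and its reverse complement TTAAGATCAAACAGTTTGAC does not match either.
With no annealing site for primer 1, no amplification occurs.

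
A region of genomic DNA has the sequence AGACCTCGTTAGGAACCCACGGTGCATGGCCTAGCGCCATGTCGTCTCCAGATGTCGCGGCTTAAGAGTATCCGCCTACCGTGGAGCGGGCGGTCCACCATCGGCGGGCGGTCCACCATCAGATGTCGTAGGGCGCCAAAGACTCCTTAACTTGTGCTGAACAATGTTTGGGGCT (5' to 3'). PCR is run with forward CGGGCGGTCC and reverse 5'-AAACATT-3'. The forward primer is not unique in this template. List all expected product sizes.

The forward primer CGGGCGGTCC matches the top strand at positions 87–96, 105–114.
The reverse primer's reverse complement is AATGTTT, matching at positions 163–169.
Each forward site pairs with the reverse site to give a product ending at position 169: sizes 83, 65 bp.

83 bp, 65 bp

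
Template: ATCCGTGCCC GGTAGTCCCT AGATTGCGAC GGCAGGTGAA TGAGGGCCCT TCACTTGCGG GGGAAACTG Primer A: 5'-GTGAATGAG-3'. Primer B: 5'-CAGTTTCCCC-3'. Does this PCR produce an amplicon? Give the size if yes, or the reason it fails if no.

Yes — a 34 bp product.

Primer A (GTGAATGAG) matches the top strand at positions 36–44; it acts as a forward primer.
Primer B's reverse complement is GGGGAAACTG, matching the top strand at positions 60–69; it acts as a reverse primer.
The 3' ends face each other across positions 36–69, giving a 34 bp product.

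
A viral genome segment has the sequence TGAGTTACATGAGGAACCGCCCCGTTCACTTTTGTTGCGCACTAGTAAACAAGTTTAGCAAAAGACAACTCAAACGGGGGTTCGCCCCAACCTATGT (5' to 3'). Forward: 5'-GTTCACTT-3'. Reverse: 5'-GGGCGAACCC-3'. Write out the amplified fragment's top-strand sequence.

The forward primer matches the template at positions 24–31.
Taking the reverse complement of GGGCGAACCC gives GGGTTCGCCC, found at positions 78–87 on the template; the primer anneals here to the top strand with its 3' end pointing upstream.
The product is the template from position 24 through 87 (64 bp).

5'-GTTCACTTTTGTTGCGCACTAGTAAACAAGTTTAGCAAAAGACAACTCAAACGGGGGTTCGCCC-3'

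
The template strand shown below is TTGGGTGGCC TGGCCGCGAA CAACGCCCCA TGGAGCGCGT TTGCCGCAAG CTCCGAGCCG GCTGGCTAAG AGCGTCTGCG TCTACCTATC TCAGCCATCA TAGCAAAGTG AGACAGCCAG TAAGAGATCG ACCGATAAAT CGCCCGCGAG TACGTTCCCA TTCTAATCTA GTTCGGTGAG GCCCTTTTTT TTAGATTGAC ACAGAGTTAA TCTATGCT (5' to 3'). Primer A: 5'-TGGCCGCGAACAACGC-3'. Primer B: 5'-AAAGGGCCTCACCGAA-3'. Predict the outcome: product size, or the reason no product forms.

Yes — a 177 bp product.

Primer A (TGGCCGCGAACAACGC) matches the top strand at positions 11–26; it acts as a forward primer.
Primer B's reverse complement is TTCGGTGAGGCCCTTT, matching the top strand at positions 172–187; it acts as a reverse primer.
The 3' ends face each other across positions 11–187, giving a 177 bp product.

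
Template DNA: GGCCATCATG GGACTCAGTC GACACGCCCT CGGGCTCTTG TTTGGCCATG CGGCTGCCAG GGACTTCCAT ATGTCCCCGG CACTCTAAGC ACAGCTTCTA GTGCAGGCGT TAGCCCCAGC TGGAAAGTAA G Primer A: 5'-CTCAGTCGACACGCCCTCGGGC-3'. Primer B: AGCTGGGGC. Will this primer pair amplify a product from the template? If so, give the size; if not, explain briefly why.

Primer A (CTCAGTCGACACGCCCTCGGGC) matches the top strand at positions 14–35; it acts as a forward primer.
Primer B's reverse complement is GCCCCAGCT, matching the top strand at positions 113–121; it acts as a reverse primer.
The 3' ends face each other across positions 14–121, giving a 108 bp product.

Yes — a 108 bp product.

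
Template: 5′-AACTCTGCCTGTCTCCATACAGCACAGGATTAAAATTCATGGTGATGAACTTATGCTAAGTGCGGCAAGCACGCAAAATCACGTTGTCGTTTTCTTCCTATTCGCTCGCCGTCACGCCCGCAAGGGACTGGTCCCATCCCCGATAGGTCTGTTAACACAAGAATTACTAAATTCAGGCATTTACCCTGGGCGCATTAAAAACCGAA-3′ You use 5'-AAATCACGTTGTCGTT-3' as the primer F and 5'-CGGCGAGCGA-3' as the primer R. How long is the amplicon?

Forward primer AAATCACGTTGTCGTT is found on the top strand at positions 76–91.
The reverse primer's reverse complement is TCGCTCGCCG, which matches the template at positions 102–111.
Product length = (reverse-primer end) − (forward-primer start) + 1 = 111 − 76 + 1 = 36 bp.

36 bp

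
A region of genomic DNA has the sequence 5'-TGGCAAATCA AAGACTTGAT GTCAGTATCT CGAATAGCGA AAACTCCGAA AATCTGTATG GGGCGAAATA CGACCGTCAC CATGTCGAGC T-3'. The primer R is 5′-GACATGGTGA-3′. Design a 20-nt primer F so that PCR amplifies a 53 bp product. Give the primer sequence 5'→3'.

The reverse primer's reverse complement TCACCATGTC matches the template at positions 77–86, so the product ends at position 86.
A 53 bp product then starts at position 86 − 53 + 1 = 34.
The forward primer is identical to the top strand there: ATAGCGAAAACTCCGAAAAT.

5'-ATAGCGAAAACTCCGAAAAT-3'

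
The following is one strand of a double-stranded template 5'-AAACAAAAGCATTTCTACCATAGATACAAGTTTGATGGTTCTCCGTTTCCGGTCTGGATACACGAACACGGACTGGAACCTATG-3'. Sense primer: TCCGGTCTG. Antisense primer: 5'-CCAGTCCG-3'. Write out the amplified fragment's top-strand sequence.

Scanning the template, TCCGGTCTG occurs at positions 48–56; this primer anneals to the bottom strand there with its 3' end pointing downstream.
Taking the reverse complement of CCAGTCCG gives CGGACTGG, found at positions 69–76 on the template; the primer anneals here to the top strand with its 3' end pointing upstream.
The product is the template from position 48 through 76 (29 bp).

5'-TCCGGTCTGGATACACGAACACGGACTGG-3'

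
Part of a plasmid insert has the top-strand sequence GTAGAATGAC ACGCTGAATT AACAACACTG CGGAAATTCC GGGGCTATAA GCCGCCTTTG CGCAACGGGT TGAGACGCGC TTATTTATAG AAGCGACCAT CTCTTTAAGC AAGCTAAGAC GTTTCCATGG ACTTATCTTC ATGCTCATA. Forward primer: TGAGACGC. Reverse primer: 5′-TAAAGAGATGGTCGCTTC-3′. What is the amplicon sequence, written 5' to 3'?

5'-TGAGACGCGCTTATTTATAGAAGCGACCATCTCTTTA-3'

Forward primer TGAGACGC is found on the top strand at positions 71–78.
Reverse complement of the reverse primer: GAAGCGACCATCTCTTTA. This occurs on the top strand at positions 90–107.
The product is the template from position 71 through 107 (37 bp).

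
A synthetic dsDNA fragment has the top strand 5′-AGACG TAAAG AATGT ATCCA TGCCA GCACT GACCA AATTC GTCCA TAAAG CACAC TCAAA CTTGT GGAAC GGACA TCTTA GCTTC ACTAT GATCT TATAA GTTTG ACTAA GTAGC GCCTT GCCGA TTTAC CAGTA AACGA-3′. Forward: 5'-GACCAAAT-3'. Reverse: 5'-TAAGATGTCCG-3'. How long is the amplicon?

50 bp

The forward primer matches the template at positions 31–38.
The reverse primer's reverse complement is CGGACATCTTA, which matches the template at positions 70–80.
The product runs from position 31 to position 80, so its length is 80 − 31 + 1 = 50 bp.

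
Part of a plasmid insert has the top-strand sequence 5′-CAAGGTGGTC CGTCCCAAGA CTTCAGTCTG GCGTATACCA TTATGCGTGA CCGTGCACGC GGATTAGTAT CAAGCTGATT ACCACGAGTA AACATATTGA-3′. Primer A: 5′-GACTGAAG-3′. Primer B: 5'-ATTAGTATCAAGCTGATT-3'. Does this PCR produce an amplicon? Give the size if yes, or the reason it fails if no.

No product — the primers' 3' ends point away from each other.

Primer A (GACTGAAG) has reverse complement CTTCAGTC, which matches the top strand at positions 21–28; primer A anneals to the top strand there with its 3' end pointing upstream toward position 21.
Primer B (ATTAGTATCAAGCTGATT) matches the top strand directly at positions 63–80; it anneals to the bottom strand with its 3' end pointing downstream toward position 80.
The 3' ends diverge (primer A extends toward position 1, primer B toward position 100), so the primers never converge on a shared product.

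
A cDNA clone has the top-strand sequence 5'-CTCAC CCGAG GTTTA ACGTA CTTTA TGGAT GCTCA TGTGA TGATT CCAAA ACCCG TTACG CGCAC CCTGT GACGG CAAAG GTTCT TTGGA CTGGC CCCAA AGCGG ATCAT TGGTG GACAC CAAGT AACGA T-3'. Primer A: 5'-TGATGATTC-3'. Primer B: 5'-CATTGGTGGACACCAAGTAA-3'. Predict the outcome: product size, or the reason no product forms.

Primer A (TGATGATTC) matches the top strand at positions 38–46 (3' end points downstream).
Primer B (CATTGGTGGACACCAAGTAA) also matches the top strand directly, at positions 108–127 — its reverse complement TTACTTGGTGTCCACCAATG is not present.
Both primers anneal to the bottom strand with 3' ends pointing the same way, so neither can prime synthesis back toward the other.

No product — both primers anneal to the same strand and extend in the same direction.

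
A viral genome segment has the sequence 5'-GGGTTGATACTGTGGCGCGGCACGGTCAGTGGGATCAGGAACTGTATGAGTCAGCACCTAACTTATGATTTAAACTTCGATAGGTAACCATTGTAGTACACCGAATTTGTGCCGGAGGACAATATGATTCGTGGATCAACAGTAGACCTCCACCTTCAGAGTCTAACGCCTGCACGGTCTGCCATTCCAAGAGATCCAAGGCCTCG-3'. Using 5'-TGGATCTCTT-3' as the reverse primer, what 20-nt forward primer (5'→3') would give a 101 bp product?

The reverse primer's reverse complement AAGAGATCCA matches the template at positions 189–198, so the product ends at position 198.
A 101 bp product then starts at position 198 − 101 + 1 = 98.
The forward primer is identical to the top strand there: ACACCGAATTTGTGCCGGAG.

5'-ACACCGAATTTGTGCCGGAG-3'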